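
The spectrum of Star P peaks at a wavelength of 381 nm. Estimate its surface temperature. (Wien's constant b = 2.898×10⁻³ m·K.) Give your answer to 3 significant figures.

7.61×10^3 K

T = b/λ_max = 2.898×10⁻³ / (381×10⁻⁹) = 7606 K.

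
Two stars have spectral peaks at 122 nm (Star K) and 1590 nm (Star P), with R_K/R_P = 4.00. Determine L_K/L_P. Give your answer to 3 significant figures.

4.62×10^5

Wien's law gives T ∝ 1/λ_max, so T_K/T_P = λ_P/λ_K = 1590/122 = 13.03.
Then L ∝ R²T⁴ gives L_K/L_P = (4.00)² × (13.03)⁴ = 16.00 × 2.885×10^4 = 4.616×10^5.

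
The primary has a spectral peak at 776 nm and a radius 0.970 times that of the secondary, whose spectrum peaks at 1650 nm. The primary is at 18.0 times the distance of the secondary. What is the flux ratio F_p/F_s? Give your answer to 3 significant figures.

Wien's law: T_p/T_s = λ_s/λ_p = 1650/776 = 2.126.
L_p/L_s = (R_p/R_s)²(T_p/T_s)⁴ = (0.970)²(2.126)⁴ = 19.23.
F_p/F_s = (L_p/L_s)/(d_p/d_s)² = 19.23/(18.0)² = 0.05936.

0.0594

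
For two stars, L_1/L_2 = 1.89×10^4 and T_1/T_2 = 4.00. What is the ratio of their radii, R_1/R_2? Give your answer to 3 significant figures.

8.59

L ∝ R²T⁴ gives R ∝ √L / T², so
R_1/R_2 = √(1.89×10^4) / (4.00)² = 137.5 / 16.00 = 8.592.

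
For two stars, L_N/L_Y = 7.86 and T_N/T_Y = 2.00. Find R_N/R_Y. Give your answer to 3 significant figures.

L ∝ R²T⁴ gives R ∝ √L / T², so
R_N/R_Y = √(7.86) / (2.00)² = 2.804 / 4.000 = 0.7009.

0.701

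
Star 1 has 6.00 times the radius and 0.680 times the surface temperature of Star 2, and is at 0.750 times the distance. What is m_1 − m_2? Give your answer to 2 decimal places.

L_1/L_2 = (6.00)²(0.680)⁴ = 7.697.
F_1/F_2 = (L_1/L_2)/(d_1/d_2)² = 7.697/0.5625 = 13.68.
m_1 − m_2 = −2.5 log₁₀(13.68) = -2.84.

-2.84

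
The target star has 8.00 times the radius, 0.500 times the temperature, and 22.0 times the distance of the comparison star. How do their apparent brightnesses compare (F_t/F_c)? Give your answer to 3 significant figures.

L_t/L_c = (R_t/R_c)²(T_t/T_c)⁴ = (8.00)² × (0.500)⁴ = 4.000.
F_t/F_c = (L_t/L_c)/(d_t/d_c)² = 4.000 / (22.0)² = 0.008264.

0.00826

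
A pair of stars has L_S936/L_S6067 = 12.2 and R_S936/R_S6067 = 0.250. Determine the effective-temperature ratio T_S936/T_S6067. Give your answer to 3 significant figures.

3.74

L ∝ R²T⁴ gives T ∝ (L/R²)^(1/4), so
T_S936/T_S6067 = (12.2 / 0.250²)^(1/4) = (195.2)^(1/4) = 3.738.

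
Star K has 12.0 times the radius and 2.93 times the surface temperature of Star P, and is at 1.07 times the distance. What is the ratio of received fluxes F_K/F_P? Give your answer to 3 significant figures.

L_K/L_P = (R_K/R_P)²(T_K/T_P)⁴ = (12.0)² × (2.93)⁴ = 1.061×10^4.
F_K/F_P = (L_K/L_P)/(d_K/d_P)² = 1.061×10^4 / (1.07)² = 9270.

9.27×10^3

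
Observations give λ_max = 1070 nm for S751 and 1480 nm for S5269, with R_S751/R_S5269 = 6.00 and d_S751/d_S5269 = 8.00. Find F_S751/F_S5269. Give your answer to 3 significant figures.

Wien's law: T_S751/T_S5269 = λ_S5269/λ_S751 = 1480/1070 = 1.383.
L_S751/L_S5269 = (R_S751/R_S5269)²(T_S751/T_S5269)⁴ = (6.00)²(1.383)⁴ = 131.8.
F_S751/F_S5269 = (L_S751/L_S5269)/(d_S751/d_S5269)² = 131.8/(8.00)² = 2.059.

2.06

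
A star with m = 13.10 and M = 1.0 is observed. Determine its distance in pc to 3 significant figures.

m − M = 5 log₁₀(d/10 pc)
13.10 − (1.0) = 12.10 = 5 log₁₀(d/10)
d = 10 × 10^(12.10/5) = 10 × 10^2.420 = 2630 pc.

2.63×10^3 pc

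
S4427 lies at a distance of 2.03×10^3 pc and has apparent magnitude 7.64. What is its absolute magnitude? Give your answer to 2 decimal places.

-3.90

M = m − 5 log₁₀(d/10 pc) = 7.64 − 5 log₁₀(2.03×10^3/10)
  = 7.64 − 5 × 2.307 = 7.64 − 11.54 = -3.90.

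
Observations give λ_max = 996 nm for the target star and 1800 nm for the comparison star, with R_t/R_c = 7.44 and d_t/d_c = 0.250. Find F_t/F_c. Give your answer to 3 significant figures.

9.45×10^3

Wien's law: T_t/T_c = λ_c/λ_t = 1800/996 = 1.807.
L_t/L_c = (R_t/R_c)²(T_t/T_c)⁴ = (7.44)²(1.807)⁴ = 590.5.
F_t/F_c = (L_t/L_c)/(d_t/d_c)² = 590.5/(0.250)² = 9448.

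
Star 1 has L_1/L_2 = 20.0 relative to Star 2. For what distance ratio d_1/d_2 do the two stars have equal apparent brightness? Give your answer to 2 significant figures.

4.5

Equal flux requires L_1/d_1² = L_2/d_2², so d_1/d_2 = √(L_1/L_2)
= √(20.0) = 4.472.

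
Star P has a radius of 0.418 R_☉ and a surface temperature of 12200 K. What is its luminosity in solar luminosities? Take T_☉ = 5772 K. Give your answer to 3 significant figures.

3.49 solar luminosities

L/L_☉ = (R/R_☉)² (T/T_☉)⁴ = (0.418)² × (12200/5772)⁴
       = 0.1747 × (2.114)⁴ = 0.1747 × 19.96 = 3.487.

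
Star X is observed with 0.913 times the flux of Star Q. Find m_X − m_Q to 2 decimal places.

0.10

m_X − m_Q = −2.5 log₁₀(F_X/F_Q) = −2.5 log₁₀(0.913) = −2.5 × (-0.040) = 0.099.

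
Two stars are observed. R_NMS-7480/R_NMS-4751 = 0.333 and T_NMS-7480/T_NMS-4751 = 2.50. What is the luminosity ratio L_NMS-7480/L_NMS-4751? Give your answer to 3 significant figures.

4.33

From the Stefan–Boltzmann law, L ∝ R²T⁴, so
L_NMS-7480/L_NMS-4751 = (R_NMS-7480/R_NMS-4751)² (T_NMS-7480/T_NMS-4751)⁴ = (0.333)² × (2.50)⁴ = 0.1109 × 39.06 = 4.332.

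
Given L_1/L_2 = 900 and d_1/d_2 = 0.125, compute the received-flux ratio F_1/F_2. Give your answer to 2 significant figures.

F = L/(4πd²), so F_1/F_2 = (L_1/L_2) / (d_1/d_2)²
= 900 / (0.125)² = 900 / 0.01562 = 5.760×10^4.

5.8×10^4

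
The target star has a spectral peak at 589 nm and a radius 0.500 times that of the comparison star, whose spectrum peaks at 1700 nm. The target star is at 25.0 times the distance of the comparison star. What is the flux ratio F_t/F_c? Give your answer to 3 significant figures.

0.0278

Wien's law: T_t/T_c = λ_c/λ_t = 1700/589 = 2.886.
L_t/L_c = (R_t/R_c)²(T_t/T_c)⁴ = (0.500)²(2.886)⁴ = 17.35.
F_t/F_c = (L_t/L_c)/(d_t/d_c)² = 17.35/(25.0)² = 0.02776.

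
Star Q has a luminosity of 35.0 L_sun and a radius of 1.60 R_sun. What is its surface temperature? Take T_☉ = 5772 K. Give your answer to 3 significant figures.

T/T_☉ = (L/L_☉)^(1/4) / (R/R_☉)^(1/2)
T = 5772 × (35.0)^(1/4) / √(1.60) = 5772 × 2.432 / 1.265 = 1.110×10^4 K.

1.11×10^4 K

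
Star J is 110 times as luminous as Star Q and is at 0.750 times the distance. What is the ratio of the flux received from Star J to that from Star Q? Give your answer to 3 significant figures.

196

F = L/(4πd²), so F_J/F_Q = (L_J/L_Q) / (d_J/d_Q)²
= 110 / (0.750)² = 110 / 0.5625 = 195.6.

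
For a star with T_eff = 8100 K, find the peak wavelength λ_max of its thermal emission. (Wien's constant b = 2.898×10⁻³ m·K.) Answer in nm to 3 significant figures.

358 nm

λ_max = b/T = 2.898×10⁻³ / 8100 = 3.58×10^-7 m = 357.8 nm.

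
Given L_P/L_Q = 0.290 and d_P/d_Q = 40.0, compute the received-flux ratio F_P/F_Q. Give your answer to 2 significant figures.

1.8×10^-4

F = L/(4πd²), so F_P/F_Q = (L_P/L_Q) / (d_P/d_Q)²
= 0.290 / (40.0)² = 0.290 / 1600 = 1.812×10^-4.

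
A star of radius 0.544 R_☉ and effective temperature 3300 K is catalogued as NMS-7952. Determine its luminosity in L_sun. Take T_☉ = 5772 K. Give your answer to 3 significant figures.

0.0316 L_sun

L/L_☉ = (R/R_☉)² (T/T_☉)⁴ = (0.544)² × (3300/5772)⁴
       = 0.2959 × (0.5717)⁴ = 0.2959 × 0.1068 = 0.03162.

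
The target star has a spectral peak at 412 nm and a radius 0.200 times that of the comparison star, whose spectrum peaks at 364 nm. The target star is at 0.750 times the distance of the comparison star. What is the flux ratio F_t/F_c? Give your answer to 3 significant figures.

Wien's law: T_t/T_c = λ_c/λ_t = 364/412 = 0.8835.
L_t/L_c = (R_t/R_c)²(T_t/T_c)⁴ = (0.200)²(0.8835)⁴ = 0.02437.
F_t/F_c = (L_t/L_c)/(d_t/d_c)² = 0.02437/(0.750)² = 0.04333.

0.0433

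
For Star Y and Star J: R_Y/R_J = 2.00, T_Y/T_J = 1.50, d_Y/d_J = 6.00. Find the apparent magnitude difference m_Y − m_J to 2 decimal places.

0.62

L_Y/L_J = (2.00)²(1.50)⁴ = 20.25.
F_Y/F_J = (L_Y/L_J)/(d_Y/d_J)² = 20.25/36.00 = 0.5625.
m_Y − m_J = −2.5 log₁₀(0.5625) = 0.62.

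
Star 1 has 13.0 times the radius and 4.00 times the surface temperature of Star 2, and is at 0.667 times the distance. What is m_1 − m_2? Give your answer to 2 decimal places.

L_1/L_2 = (13.0)²(4.00)⁴ = 4.326×10^4.
F_1/F_2 = (L_1/L_2)/(d_1/d_2)² = 4.326×10^4/0.4449 = 9.725×10^4.
m_1 − m_2 = −2.5 log₁₀(9.725×10^4) = -12.47.

-12.47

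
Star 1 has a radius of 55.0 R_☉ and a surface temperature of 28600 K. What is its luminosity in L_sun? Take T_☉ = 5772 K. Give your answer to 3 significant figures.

1.82×10^6 L_sun

L/L_☉ = (R/R_☉)² (T/T_☉)⁴ = (55.0)² × (28600/5772)⁴
       = 3025 × (4.955)⁴ = 3025 × 602.8 = 1.823×10^6.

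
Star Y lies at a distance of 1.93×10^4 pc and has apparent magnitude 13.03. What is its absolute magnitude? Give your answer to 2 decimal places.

M = m − 5 log₁₀(d/10 pc) = 13.03 − 5 log₁₀(1.93×10^4/10)
  = 13.03 − 5 × 3.286 = 13.03 − 16.43 = -3.40.

-3.40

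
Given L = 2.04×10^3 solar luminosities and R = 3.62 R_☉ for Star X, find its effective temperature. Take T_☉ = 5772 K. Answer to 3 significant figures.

2.04×10^4 K

T/T_☉ = (L/L_☉)^(1/4) / (R/R_☉)^(1/2)
T = 5772 × (2.04×10^3)^(1/4) / √(3.62) = 5772 × 6.721 / 1.903 = 2.039×10^4 K.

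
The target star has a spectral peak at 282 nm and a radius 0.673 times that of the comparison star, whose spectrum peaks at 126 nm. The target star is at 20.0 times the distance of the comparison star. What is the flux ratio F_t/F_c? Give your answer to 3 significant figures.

4.51×10^-5

Wien's law: T_t/T_c = λ_c/λ_t = 126/282 = 0.4468.
L_t/L_c = (R_t/R_c)²(T_t/T_c)⁴ = (0.673)²(0.4468)⁴ = 0.01805.
F_t/F_c = (L_t/L_c)/(d_t/d_c)² = 0.01805/(20.0)² = 4.513×10^-5.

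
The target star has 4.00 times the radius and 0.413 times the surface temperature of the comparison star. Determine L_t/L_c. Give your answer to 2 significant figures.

0.47

From the Stefan–Boltzmann law, L ∝ R²T⁴, so
L_t/L_c = (R_t/R_c)² (T_t/T_c)⁴ = (4.00)² × (0.413)⁴ = 16.00 × 0.02909 = 0.4655.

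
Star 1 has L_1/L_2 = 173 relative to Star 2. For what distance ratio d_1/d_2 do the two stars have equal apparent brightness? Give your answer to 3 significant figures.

Equal flux requires L_1/d_1² = L_2/d_2², so d_1/d_2 = √(L_1/L_2)
= √(173) = 13.15.

13.2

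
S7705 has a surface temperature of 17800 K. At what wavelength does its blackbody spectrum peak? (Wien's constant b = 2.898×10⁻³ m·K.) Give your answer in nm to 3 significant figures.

λ_max = b/T = 2.898×10⁻³ / 17800 = 1.63×10^-7 m = 162.8 nm.

163 nm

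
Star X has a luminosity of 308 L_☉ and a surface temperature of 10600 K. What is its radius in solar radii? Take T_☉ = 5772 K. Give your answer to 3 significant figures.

5.20 solar radii

R/R_☉ = √(L/L_☉) / (T/T_☉)² = √(308) / (1.836)²
       = 17.55 / 3.373 = 5.204.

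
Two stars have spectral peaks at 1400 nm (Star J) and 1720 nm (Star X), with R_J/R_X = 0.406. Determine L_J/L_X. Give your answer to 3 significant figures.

Wien's law gives T ∝ 1/λ_max, so T_J/T_X = λ_X/λ_J = 1720/1400 = 1.229.
Then L ∝ R²T⁴ gives L_J/L_X = (0.406)² × (1.229)⁴ = 0.1648 × 2.278 = 0.3755.

0.376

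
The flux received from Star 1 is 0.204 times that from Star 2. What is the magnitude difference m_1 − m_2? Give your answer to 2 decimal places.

1.73

m_1 − m_2 = −2.5 log₁₀(F_1/F_2) = −2.5 log₁₀(0.204) = −2.5 × (-0.690) = 1.726.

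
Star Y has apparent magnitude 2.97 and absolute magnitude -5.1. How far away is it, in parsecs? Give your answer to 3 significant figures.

411 pc

m − M = 5 log₁₀(d/10 pc)
2.97 − (-5.1) = 8.07 = 5 log₁₀(d/10)
d = 10 × 10^(8.07/5) = 10 × 10^1.614 = 411.1 pc.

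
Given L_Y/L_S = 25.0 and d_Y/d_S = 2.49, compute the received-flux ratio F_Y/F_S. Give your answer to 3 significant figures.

4.03

F = L/(4πd²), so F_Y/F_S = (L_Y/L_S) / (d_Y/d_S)²
= 25.0 / (2.49)² = 25.0 / 6.200 = 4.032.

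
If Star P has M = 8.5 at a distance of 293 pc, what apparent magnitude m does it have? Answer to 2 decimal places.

15.83

m = M + 5 log₁₀(d/10 pc) = 8.5 + 5 log₁₀(293/10)
  = 8.5 + 5 × 1.467 = 8.5 + 7.33 = 15.83.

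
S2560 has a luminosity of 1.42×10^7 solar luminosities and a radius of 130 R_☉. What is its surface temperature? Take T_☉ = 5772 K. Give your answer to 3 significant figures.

3.11×10^4 K

T/T_☉ = (L/L_☉)^(1/4) / (R/R_☉)^(1/2)
T = 5772 × (1.42×10^7)^(1/4) / √(130) = 5772 × 61.39 / 11.40 = 3.108×10^4 K.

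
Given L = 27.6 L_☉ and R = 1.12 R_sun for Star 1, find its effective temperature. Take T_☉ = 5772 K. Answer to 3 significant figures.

1.25×10^4 K

T/T_☉ = (L/L_☉)^(1/4) / (R/R_☉)^(1/2)
T = 5772 × (27.6)^(1/4) / √(1.12) = 5772 × 2.292 / 1.058 = 1.250×10^4 K.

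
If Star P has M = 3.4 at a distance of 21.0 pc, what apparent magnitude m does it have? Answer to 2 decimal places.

m = M + 5 log₁₀(d/10 pc) = 3.4 + 5 log₁₀(21.0/10)
  = 3.4 + 5 × 0.322 = 3.4 + 1.61 = 5.01.

5.01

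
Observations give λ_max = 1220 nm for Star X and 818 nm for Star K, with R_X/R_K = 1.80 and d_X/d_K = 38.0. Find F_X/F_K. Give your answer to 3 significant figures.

4.53×10^-4

Wien's law: T_X/T_K = λ_K/λ_X = 818/1220 = 0.6705.
L_X/L_K = (R_X/R_K)²(T_X/T_K)⁴ = (1.80)²(0.6705)⁴ = 0.6548.
F_X/F_K = (L_X/L_K)/(d_X/d_K)² = 0.6548/(38.0)² = 4.535×10^-4.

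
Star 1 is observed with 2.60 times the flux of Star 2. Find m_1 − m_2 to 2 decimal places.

m_1 − m_2 = −2.5 log₁₀(F_1/F_2) = −2.5 log₁₀(2.60) = −2.5 × (0.415) = -1.037.

-1.04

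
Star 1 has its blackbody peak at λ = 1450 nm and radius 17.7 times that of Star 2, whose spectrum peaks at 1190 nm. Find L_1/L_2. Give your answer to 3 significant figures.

Wien's law gives T ∝ 1/λ_max, so T_1/T_2 = λ_2/λ_1 = 1190/1450 = 0.8207.
Then L ∝ R²T⁴ gives L_1/L_2 = (17.7)² × (0.8207)⁴ = 313.3 × 0.4536 = 142.1.

142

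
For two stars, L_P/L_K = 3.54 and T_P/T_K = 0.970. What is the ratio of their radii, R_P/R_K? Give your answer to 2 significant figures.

2.0

L ∝ R²T⁴ gives R ∝ √L / T², so
R_P/R_K = √(3.54) / (0.970)² = 1.881 / 0.9409 = 2.000.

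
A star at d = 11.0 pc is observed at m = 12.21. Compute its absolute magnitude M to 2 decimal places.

M = m − 5 log₁₀(d/10 pc) = 12.21 − 5 log₁₀(11.0/10)
  = 12.21 − 5 × 0.041 = 12.21 − 0.21 = 12.00.

12.00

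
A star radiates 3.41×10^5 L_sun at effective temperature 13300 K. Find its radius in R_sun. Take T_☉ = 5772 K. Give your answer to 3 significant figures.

R/R_☉ = √(L/L_☉) / (T/T_☉)² = √(3.41×10^5) / (2.304)²
       = 584.0 / 5.309 = 110.0.

110 R_sun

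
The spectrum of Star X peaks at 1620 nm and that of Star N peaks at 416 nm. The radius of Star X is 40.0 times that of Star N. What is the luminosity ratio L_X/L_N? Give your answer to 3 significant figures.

6.96

Wien's law gives T ∝ 1/λ_max, so T_X/T_N = λ_N/λ_X = 416/1620 = 0.2568.
Then L ∝ R²T⁴ gives L_X/L_N = (40.0)² × (0.2568)⁴ = 1600 × 0.004348 = 6.957.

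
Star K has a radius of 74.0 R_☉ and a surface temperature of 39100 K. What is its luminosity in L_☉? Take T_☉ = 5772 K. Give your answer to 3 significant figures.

1.15×10^7 L_☉

L/L_☉ = (R/R_☉)² (T/T_☉)⁴ = (74.0)² × (39100/5772)⁴
       = 5476 × (6.774)⁴ = 5476 × 2106 = 1.153×10^7.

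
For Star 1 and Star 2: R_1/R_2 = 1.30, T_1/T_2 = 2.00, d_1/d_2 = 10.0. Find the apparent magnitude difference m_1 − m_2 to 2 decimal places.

1.42

L_1/L_2 = (1.30)²(2.00)⁴ = 27.04.
F_1/F_2 = (L_1/L_2)/(d_1/d_2)² = 27.04/100.0 = 0.2704.
m_1 − m_2 = −2.5 log₁₀(0.2704) = 1.42.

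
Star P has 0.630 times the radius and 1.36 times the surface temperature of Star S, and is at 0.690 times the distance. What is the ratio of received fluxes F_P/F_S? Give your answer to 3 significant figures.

L_P/L_S = (R_P/R_S)²(T_P/T_S)⁴ = (0.630)² × (1.36)⁴ = 1.358.
F_P/F_S = (L_P/L_S)/(d_P/d_S)² = 1.358 / (0.690)² = 2.852.

2.85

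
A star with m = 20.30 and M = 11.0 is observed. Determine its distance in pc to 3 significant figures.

m − M = 5 log₁₀(d/10 pc)
20.30 − (11.0) = 9.30 = 5 log₁₀(d/10)
d = 10 × 10^(9.30/5) = 10 × 10^1.860 = 724.4 pc.

724 pc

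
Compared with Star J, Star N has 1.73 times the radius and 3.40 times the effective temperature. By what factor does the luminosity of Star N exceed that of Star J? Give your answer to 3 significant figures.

From the Stefan–Boltzmann law, L ∝ R²T⁴, so
L_N/L_J = (R_N/R_J)² (T_N/T_J)⁴ = (1.73)² × (3.40)⁴ = 2.993 × 133.6 = 400.0.

400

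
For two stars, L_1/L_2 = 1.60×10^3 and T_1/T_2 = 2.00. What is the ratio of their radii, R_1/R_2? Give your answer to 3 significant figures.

10.0

L ∝ R²T⁴ gives R ∝ √L / T², so
R_1/R_2 = √(1.60×10^3) / (2.00)² = 40.00 / 4.000 = 10.00.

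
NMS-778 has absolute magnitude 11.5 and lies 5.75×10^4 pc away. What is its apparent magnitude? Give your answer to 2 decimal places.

30.30

m = M + 5 log₁₀(d/10 pc) = 11.5 + 5 log₁₀(5.75×10^4/10)
  = 11.5 + 5 × 3.760 = 11.5 + 18.80 = 30.30.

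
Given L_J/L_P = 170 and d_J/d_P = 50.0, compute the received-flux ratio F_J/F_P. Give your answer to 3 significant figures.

F = L/(4πd²), so F_J/F_P = (L_J/L_P) / (d_J/d_P)²
= 170 / (50.0)² = 170 / 2500 = 0.06800.

0.0680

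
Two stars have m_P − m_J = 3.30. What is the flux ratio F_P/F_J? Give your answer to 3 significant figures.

0.0479

F_P/F_J = 10^(−(m_P − m_J)/2.5) = 10^(-3.30/2.5) = 10^-1.320 = 0.04786.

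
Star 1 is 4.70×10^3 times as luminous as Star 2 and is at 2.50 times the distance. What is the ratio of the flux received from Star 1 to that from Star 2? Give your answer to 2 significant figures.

7.5×10^2

F = L/(4πd²), so F_1/F_2 = (L_1/L_2) / (d_1/d_2)²
= 4.70×10^3 / (2.50)² = 4.70×10^3 / 6.250 = 752.0.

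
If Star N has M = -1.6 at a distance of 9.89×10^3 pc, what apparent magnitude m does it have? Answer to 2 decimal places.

13.38

m = M + 5 log₁₀(d/10 pc) = -1.6 + 5 log₁₀(9.89×10^3/10)
  = -1.6 + 5 × 2.995 = -1.6 + 14.98 = 13.38.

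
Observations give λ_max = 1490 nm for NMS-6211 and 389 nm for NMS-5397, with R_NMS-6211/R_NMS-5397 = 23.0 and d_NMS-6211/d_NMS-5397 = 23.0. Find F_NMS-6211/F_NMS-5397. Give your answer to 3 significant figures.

0.00465

Wien's law: T_NMS-6211/T_NMS-5397 = λ_NMS-5397/λ_NMS-6211 = 389/1490 = 0.2611.
L_NMS-6211/L_NMS-5397 = (R_NMS-6211/R_NMS-5397)²(T_NMS-6211/T_NMS-5397)⁴ = (23.0)²(0.2611)⁴ = 2.458.
F_NMS-6211/F_NMS-5397 = (L_NMS-6211/L_NMS-5397)/(d_NMS-6211/d_NMS-5397)² = 2.458/(23.0)² = 0.004646.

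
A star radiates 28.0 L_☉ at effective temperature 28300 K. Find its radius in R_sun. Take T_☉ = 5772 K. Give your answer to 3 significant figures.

0.220 R_sun

R/R_☉ = √(L/L_☉) / (T/T_☉)² = √(28.0) / (4.903)²
       = 5.292 / 24.04 = 0.2201.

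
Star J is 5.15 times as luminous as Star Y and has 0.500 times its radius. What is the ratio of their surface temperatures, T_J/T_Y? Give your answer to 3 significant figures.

L ∝ R²T⁴ gives T ∝ (L/R²)^(1/4), so
T_J/T_Y = (5.15 / 0.500²)^(1/4) = (20.60)^(1/4) = 2.130.

2.13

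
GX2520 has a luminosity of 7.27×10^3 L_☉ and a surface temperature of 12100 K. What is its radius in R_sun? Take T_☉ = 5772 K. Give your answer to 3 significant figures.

R/R_☉ = √(L/L_☉) / (T/T_☉)² = √(7.27×10^3) / (2.096)²
       = 85.26 / 4.395 = 19.40.

19.4 R_sun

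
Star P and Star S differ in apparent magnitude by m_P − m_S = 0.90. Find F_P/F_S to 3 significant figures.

0.437

F_P/F_S = 10^(−(m_P − m_S)/2.5) = 10^(-0.90/2.5) = 10^-0.360 = 0.4365.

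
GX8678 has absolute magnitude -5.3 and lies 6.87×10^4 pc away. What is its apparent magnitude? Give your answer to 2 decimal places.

13.88

m = M + 5 log₁₀(d/10 pc) = -5.3 + 5 log₁₀(6.87×10^4/10)
  = -5.3 + 5 × 3.837 = -5.3 + 19.18 = 13.88.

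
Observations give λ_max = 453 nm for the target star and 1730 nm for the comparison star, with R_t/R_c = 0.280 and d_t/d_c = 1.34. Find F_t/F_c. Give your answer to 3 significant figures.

9.29

Wien's law: T_t/T_c = λ_c/λ_t = 1730/453 = 3.819.
L_t/L_c = (R_t/R_c)²(T_t/T_c)⁴ = (0.280)²(3.819)⁴ = 16.68.
F_t/F_c = (L_t/L_c)/(d_t/d_c)² = 16.68/(1.34)² = 9.287.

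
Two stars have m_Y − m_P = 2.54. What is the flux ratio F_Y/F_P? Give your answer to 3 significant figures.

F_Y/F_P = 10^(−(m_Y − m_P)/2.5) = 10^(-2.54/2.5) = 10^-1.016 = 0.09638.

0.0964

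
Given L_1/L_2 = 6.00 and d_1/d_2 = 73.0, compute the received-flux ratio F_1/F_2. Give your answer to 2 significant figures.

F = L/(4πd²), so F_1/F_2 = (L_1/L_2) / (d_1/d_2)²
= 6.00 / (73.0)² = 6.00 / 5329 = 0.001126.

0.0011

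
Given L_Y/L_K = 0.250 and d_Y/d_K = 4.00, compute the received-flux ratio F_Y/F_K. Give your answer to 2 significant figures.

0.016

F = L/(4πd²), so F_Y/F_K = (L_Y/L_K) / (d_Y/d_K)²
= 0.250 / (4.00)² = 0.250 / 16.00 = 0.01562.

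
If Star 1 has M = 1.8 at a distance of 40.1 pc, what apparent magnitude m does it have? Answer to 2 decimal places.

m = M + 5 log₁₀(d/10 pc) = 1.8 + 5 log₁₀(40.1/10)
  = 1.8 + 5 × 0.603 = 1.8 + 3.02 = 4.82.

4.82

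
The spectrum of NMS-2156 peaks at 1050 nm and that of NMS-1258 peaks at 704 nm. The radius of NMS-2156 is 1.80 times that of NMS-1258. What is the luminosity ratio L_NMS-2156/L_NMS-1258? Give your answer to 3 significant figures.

Wien's law gives T ∝ 1/λ_max, so T_NMS-2156/T_NMS-1258 = λ_NMS-1258/λ_NMS-2156 = 704/1050 = 0.6705.
Then L ∝ R²T⁴ gives L_NMS-2156/L_NMS-1258 = (1.80)² × (0.6705)⁴ = 3.240 × 0.2021 = 0.6548.

0.655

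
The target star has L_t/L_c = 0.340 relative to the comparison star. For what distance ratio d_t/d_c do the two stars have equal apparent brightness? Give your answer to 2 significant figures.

0.58

Equal flux requires L_t/d_t² = L_c/d_c², so d_t/d_c = √(L_t/L_c)
= √(0.340) = 0.5831.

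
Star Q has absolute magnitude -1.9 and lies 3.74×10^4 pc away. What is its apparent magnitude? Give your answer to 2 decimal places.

m = M + 5 log₁₀(d/10 pc) = -1.9 + 5 log₁₀(3.74×10^4/10)
  = -1.9 + 5 × 3.573 = -1.9 + 17.86 = 15.96.

15.96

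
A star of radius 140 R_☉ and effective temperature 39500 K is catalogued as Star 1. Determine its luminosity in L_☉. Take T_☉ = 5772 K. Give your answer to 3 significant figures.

L/L_☉ = (R/R_☉)² (T/T_☉)⁴ = (140)² × (39500/5772)⁴
       = 1.960×10^4 × (6.843)⁴ = 1.960×10^4 × 2193 = 4.299×10^7.

4.30×10^7 L_☉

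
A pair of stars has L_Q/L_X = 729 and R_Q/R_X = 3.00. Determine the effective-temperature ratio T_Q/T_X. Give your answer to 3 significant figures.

L ∝ R²T⁴ gives T ∝ (L/R²)^(1/4), so
T_Q/T_X = (729 / 3.00²)^(1/4) = (81.00)^(1/4) = 3.000.

3.00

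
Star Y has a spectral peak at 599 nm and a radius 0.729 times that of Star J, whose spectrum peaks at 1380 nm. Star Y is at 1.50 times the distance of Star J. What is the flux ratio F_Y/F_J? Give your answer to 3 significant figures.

6.65

Wien's law: T_Y/T_J = λ_J/λ_Y = 1380/599 = 2.304.
L_Y/L_J = (R_Y/R_J)²(T_Y/T_J)⁴ = (0.729)²(2.304)⁴ = 14.97.
F_Y/F_J = (L_Y/L_J)/(d_Y/d_J)² = 14.97/(1.50)² = 6.654.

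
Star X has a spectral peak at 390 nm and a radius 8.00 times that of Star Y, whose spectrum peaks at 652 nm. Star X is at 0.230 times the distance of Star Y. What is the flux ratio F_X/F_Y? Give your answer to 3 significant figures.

9.45×10^3

Wien's law: T_X/T_Y = λ_Y/λ_X = 652/390 = 1.672.
L_X/L_Y = (R_X/R_Y)²(T_X/T_Y)⁴ = (8.00)²(1.672)⁴ = 499.9.
F_X/F_Y = (L_X/L_Y)/(d_X/d_Y)² = 499.9/(0.230)² = 9451.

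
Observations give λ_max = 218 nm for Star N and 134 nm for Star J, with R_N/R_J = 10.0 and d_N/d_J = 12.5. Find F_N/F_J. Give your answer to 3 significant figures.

0.0914

Wien's law: T_N/T_J = λ_J/λ_N = 134/218 = 0.6147.
L_N/L_J = (R_N/R_J)²(T_N/T_J)⁴ = (10.0)²(0.6147)⁴ = 14.28.
F_N/F_J = (L_N/L_J)/(d_N/d_J)² = 14.28/(12.5)² = 0.09136.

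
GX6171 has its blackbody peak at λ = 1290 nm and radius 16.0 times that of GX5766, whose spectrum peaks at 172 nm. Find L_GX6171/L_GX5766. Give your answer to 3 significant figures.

Wien's law gives T ∝ 1/λ_max, so T_GX6171/T_GX5766 = λ_GX5766/λ_GX6171 = 172/1290 = 0.1333.
Then L ∝ R²T⁴ gives L_GX6171/L_GX5766 = (16.0)² × (0.1333)⁴ = 256.0 × 3.160×10^-4 = 0.08091.

0.0809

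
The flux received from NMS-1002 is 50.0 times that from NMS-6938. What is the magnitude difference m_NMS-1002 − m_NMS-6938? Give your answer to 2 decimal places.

-4.25

m_NMS-1002 − m_NMS-6938 = −2.5 log₁₀(F_NMS-1002/F_NMS-6938) = −2.5 log₁₀(50.0) = −2.5 × (1.699) = -4.247.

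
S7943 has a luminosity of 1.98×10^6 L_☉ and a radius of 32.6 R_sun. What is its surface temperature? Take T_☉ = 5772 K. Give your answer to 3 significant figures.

3.79×10^4 K

T/T_☉ = (L/L_☉)^(1/4) / (R/R_☉)^(1/2)
T = 5772 × (1.98×10^6)^(1/4) / √(32.6) = 5772 × 37.51 / 5.710 = 3.792×10^4 K.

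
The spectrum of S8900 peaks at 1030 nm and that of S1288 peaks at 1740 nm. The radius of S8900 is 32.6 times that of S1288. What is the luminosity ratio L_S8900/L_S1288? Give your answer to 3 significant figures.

Wien's law gives T ∝ 1/λ_max, so T_S8900/T_S1288 = λ_S1288/λ_S8900 = 1740/1030 = 1.689.
Then L ∝ R²T⁴ gives L_S8900/L_S1288 = (32.6)² × (1.689)⁴ = 1063 × 8.144 = 8655.

8.66×10^3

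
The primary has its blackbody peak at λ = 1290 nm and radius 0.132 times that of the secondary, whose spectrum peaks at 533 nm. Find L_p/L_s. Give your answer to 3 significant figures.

Wien's law gives T ∝ 1/λ_max, so T_p/T_s = λ_s/λ_p = 533/1290 = 0.4132.
Then L ∝ R²T⁴ gives L_p/L_s = (0.132)² × (0.4132)⁴ = 0.01742 × 0.02914 = 5.078×10^-4.

5.08×10^-4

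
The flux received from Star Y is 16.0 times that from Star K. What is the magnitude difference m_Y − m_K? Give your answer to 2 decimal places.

m_Y − m_K = −2.5 log₁₀(F_Y/F_K) = −2.5 log₁₀(16.0) = −2.5 × (1.204) = -3.010.

-3.01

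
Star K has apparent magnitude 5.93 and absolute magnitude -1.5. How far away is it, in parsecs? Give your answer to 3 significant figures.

306 pc

m − M = 5 log₁₀(d/10 pc)
5.93 − (-1.5) = 7.43 = 5 log₁₀(d/10)
d = 10 × 10^(7.43/5) = 10 × 10^1.486 = 306.2 pc.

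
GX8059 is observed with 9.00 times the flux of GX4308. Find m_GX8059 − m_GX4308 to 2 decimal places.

m_GX8059 − m_GX4308 = −2.5 log₁₀(F_GX8059/F_GX4308) = −2.5 log₁₀(9.00) = −2.5 × (0.954) = -2.386.

-2.39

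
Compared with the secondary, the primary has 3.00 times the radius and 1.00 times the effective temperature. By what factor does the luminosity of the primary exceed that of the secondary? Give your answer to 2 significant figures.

From the Stefan–Boltzmann law, L ∝ R²T⁴, so
L_p/L_s = (R_p/R_s)² (T_p/T_s)⁴ = (3.00)² × (1.00)⁴ = 9.000 × 1.000 = 9.000.

9.0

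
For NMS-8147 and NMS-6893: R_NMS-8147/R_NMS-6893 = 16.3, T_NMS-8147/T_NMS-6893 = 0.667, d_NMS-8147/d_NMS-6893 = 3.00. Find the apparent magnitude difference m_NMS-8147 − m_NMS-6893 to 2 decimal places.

-1.92

L_NMS-8147/L_NMS-6893 = (16.3)²(0.667)⁴ = 52.59.
F_NMS-8147/F_NMS-6893 = (L_NMS-8147/L_NMS-6893)/(d_NMS-8147/d_NMS-6893)² = 52.59/9.000 = 5.843.
m_NMS-8147 − m_NMS-6893 = −2.5 log₁₀(5.843) = -1.92.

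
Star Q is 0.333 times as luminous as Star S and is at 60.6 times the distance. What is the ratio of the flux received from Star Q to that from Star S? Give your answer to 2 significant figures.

F = L/(4πd²), so F_Q/F_S = (L_Q/L_S) / (d_Q/d_S)²
= 0.333 / (60.6)² = 0.333 / 3672 = 9.068×10^-5.

9.1×10^-5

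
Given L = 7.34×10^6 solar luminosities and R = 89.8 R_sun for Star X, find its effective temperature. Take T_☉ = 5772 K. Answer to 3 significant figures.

T/T_☉ = (L/L_☉)^(1/4) / (R/R_☉)^(1/2)
T = 5772 × (7.34×10^6)^(1/4) / √(89.8) = 5772 × 52.05 / 9.476 = 3.170×10^4 K.

3.17×10^4 K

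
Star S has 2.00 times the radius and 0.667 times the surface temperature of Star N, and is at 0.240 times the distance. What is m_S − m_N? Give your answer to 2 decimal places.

L_S/L_N = (2.00)²(0.667)⁴ = 0.7917.
F_S/F_N = (L_S/L_N)/(d_S/d_N)² = 0.7917/0.05760 = 13.74.
m_S − m_N = −2.5 log₁₀(13.74) = -2.85.

-2.85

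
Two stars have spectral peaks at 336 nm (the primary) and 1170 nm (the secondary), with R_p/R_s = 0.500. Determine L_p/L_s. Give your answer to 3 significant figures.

36.8

Wien's law gives T ∝ 1/λ_max, so T_p/T_s = λ_s/λ_p = 1170/336 = 3.482.
Then L ∝ R²T⁴ gives L_p/L_s = (0.500)² × (3.482)⁴ = 0.2500 × 147.0 = 36.76.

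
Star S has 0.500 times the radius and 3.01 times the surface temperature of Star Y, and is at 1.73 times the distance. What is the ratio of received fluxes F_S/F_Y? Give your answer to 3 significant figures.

6.86

L_S/L_Y = (R_S/R_Y)²(T_S/T_Y)⁴ = (0.500)² × (3.01)⁴ = 20.52.
F_S/F_Y = (L_S/L_Y)/(d_S/d_Y)² = 20.52 / (1.73)² = 6.857.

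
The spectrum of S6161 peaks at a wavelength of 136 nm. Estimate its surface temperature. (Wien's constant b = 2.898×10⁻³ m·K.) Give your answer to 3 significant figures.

T = b/λ_max = 2.898×10⁻³ / (136×10⁻⁹) = 2.131×10^4 K.

2.13×10^4 K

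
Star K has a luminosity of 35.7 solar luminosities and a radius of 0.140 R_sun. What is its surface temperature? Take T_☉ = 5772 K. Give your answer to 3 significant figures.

T/T_☉ = (L/L_☉)^(1/4) / (R/R_☉)^(1/2)
T = 5772 × (35.7)^(1/4) / √(0.140) = 5772 × 2.444 / 0.3742 = 3.771×10^4 K.

3.77×10^4 K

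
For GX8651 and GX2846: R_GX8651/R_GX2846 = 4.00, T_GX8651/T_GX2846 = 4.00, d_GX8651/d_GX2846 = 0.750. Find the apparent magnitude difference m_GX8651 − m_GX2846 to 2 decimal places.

-9.66

L_GX8651/L_GX2846 = (4.00)²(4.00)⁴ = 4096.
F_GX8651/F_GX2846 = (L_GX8651/L_GX2846)/(d_GX8651/d_GX2846)² = 4096/0.5625 = 7282.
m_GX8651 − m_GX2846 = −2.5 log₁₀(7282) = -9.66.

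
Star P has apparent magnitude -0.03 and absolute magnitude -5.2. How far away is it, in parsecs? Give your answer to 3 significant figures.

108 pc

m − M = 5 log₁₀(d/10 pc)
-0.03 − (-5.2) = 5.17 = 5 log₁₀(d/10)
d = 10 × 10^(5.17/5) = 10 × 10^1.034 = 108.1 pc.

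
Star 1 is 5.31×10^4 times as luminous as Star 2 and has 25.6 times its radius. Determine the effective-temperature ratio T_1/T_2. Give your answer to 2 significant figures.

3.0

L ∝ R²T⁴ gives T ∝ (L/R²)^(1/4), so
T_1/T_2 = (5.31×10^4 / 25.6²)^(1/4) = (81.02)^(1/4) = 3.000.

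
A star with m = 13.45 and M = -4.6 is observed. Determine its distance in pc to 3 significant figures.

4.07×10^4 pc

m − M = 5 log₁₀(d/10 pc)
13.45 − (-4.6) = 18.05 = 5 log₁₀(d/10)
d = 10 × 10^(18.05/5) = 10 × 10^3.610 = 4.074×10^4 pc.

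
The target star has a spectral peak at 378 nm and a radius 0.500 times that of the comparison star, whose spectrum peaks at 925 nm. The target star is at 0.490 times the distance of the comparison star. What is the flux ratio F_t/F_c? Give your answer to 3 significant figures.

37.3

Wien's law: T_t/T_c = λ_c/λ_t = 925/378 = 2.447.
L_t/L_c = (R_t/R_c)²(T_t/T_c)⁴ = (0.500)²(2.447)⁴ = 8.965.
F_t/F_c = (L_t/L_c)/(d_t/d_c)² = 8.965/(0.490)² = 37.34.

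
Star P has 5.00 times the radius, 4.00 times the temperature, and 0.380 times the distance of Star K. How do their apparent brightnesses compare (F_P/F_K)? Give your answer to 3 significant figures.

4.43×10^4

L_P/L_K = (R_P/R_K)²(T_P/T_K)⁴ = (5.00)² × (4.00)⁴ = 6400.
F_P/F_K = (L_P/L_K)/(d_P/d_K)² = 6400 / (0.380)² = 4.432×10^4.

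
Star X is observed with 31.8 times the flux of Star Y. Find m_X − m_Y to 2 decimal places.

m_X − m_Y = −2.5 log₁₀(F_X/F_Y) = −2.5 log₁₀(31.8) = −2.5 × (1.502) = -3.756.

-3.76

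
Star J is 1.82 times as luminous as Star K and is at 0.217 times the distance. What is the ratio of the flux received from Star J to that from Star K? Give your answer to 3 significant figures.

F = L/(4πd²), so F_J/F_K = (L_J/L_K) / (d_J/d_K)²
= 1.82 / (0.217)² = 1.82 / 0.04709 = 38.65.

38.7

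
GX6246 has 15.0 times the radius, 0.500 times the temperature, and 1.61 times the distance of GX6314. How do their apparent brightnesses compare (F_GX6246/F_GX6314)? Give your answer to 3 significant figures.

L_GX6246/L_GX6314 = (R_GX6246/R_GX6314)²(T_GX6246/T_GX6314)⁴ = (15.0)² × (0.500)⁴ = 14.06.
F_GX6246/F_GX6314 = (L_GX6246/L_GX6314)/(d_GX6246/d_GX6314)² = 14.06 / (1.61)² = 5.425.

5.43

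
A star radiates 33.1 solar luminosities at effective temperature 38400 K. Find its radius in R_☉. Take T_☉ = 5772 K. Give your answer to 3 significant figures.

R/R_☉ = √(L/L_☉) / (T/T_☉)² = √(33.1) / (6.653)²
       = 5.753 / 44.26 = 0.1300.

0.130 R_☉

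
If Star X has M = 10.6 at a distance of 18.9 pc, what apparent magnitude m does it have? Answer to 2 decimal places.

11.98

m = M + 5 log₁₀(d/10 pc) = 10.6 + 5 log₁₀(18.9/10)
  = 10.6 + 5 × 0.276 = 10.6 + 1.38 = 11.98.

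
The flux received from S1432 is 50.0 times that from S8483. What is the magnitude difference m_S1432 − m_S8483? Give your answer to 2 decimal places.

-4.25

m_S1432 − m_S8483 = −2.5 log₁₀(F_S1432/F_S8483) = −2.5 log₁₀(50.0) = −2.5 × (1.699) = -4.247.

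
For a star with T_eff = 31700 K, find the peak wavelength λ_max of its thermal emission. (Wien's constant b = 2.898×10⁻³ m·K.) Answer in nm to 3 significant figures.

91.4 nm

λ_max = b/T = 2.898×10⁻³ / 31700 = 9.14×10^-8 m = 91.42 nm.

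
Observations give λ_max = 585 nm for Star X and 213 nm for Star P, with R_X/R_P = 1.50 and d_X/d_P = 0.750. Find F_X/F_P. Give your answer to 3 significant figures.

Wien's law: T_X/T_P = λ_P/λ_X = 213/585 = 0.3641.
L_X/L_P = (R_X/R_P)²(T_X/T_P)⁴ = (1.50)²(0.3641)⁴ = 0.03954.
F_X/F_P = (L_X/L_P)/(d_X/d_P)² = 0.03954/(0.750)² = 0.07030.

0.0703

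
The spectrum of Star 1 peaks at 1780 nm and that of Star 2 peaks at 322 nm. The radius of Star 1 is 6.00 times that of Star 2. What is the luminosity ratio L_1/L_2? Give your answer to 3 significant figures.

0.0386

Wien's law gives T ∝ 1/λ_max, so T_1/T_2 = λ_2/λ_1 = 322/1780 = 0.1809.
Then L ∝ R²T⁴ gives L_1/L_2 = (6.00)² × (0.1809)⁴ = 36.00 × 0.001071 = 0.03855.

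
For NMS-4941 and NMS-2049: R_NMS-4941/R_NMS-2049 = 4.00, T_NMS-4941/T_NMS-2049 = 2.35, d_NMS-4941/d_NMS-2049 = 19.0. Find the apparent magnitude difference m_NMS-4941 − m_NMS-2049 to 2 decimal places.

L_NMS-4941/L_NMS-2049 = (4.00)²(2.35)⁴ = 488.0.
F_NMS-4941/F_NMS-2049 = (L_NMS-4941/L_NMS-2049)/(d_NMS-4941/d_NMS-2049)² = 488.0/361.0 = 1.352.
m_NMS-4941 − m_NMS-2049 = −2.5 log₁₀(1.352) = -0.33.

-0.33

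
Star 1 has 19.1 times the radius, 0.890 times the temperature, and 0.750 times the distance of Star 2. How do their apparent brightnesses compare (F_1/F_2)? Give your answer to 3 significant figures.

L_1/L_2 = (R_1/R_2)²(T_1/T_2)⁴ = (19.1)² × (0.890)⁴ = 228.9.
F_1/F_2 = (L_1/L_2)/(d_1/d_2)² = 228.9 / (0.750)² = 406.9.

407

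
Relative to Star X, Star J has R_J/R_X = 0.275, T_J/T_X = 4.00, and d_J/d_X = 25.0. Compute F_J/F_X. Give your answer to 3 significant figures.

0.0310

L_J/L_X = (R_J/R_X)²(T_J/T_X)⁴ = (0.275)² × (4.00)⁴ = 19.36.
F_J/F_X = (L_J/L_X)/(d_J/d_X)² = 19.36 / (25.0)² = 0.03098.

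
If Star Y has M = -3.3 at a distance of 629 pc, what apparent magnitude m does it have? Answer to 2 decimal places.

m = M + 5 log₁₀(d/10 pc) = -3.3 + 5 log₁₀(629/10)
  = -3.3 + 5 × 1.799 = -3.3 + 8.99 = 5.69.

5.69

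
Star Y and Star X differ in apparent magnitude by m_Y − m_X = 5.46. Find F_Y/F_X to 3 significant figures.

0.00655

F_Y/F_X = 10^(−(m_Y − m_X)/2.5) = 10^(-5.46/2.5) = 10^-2.184 = 0.006546.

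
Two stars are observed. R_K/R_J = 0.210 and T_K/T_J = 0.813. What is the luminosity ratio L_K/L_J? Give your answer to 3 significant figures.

0.0193

From the Stefan–Boltzmann law, L ∝ R²T⁴, so
L_K/L_J = (R_K/R_J)² (T_K/T_J)⁴ = (0.210)² × (0.813)⁴ = 0.04410 × 0.4369 = 0.01927.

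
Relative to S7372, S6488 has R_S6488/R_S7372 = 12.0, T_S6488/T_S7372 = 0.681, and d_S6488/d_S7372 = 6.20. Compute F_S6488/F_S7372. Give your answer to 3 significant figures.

L_S6488/L_S7372 = (R_S6488/R_S7372)²(T_S6488/T_S7372)⁴ = (12.0)² × (0.681)⁴ = 30.97.
F_S6488/F_S7372 = (L_S6488/L_S7372)/(d_S6488/d_S7372)² = 30.97 / (6.20)² = 0.8057.

0.806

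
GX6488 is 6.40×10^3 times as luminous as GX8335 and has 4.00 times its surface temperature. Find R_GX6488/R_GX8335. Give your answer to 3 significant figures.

5.00

L ∝ R²T⁴ gives R ∝ √L / T², so
R_GX6488/R_GX8335 = √(6.40×10^3) / (4.00)² = 80.00 / 16.00 = 5.000.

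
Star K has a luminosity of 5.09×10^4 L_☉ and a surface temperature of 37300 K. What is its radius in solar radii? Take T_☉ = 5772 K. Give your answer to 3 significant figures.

5.40 solar radii

R/R_☉ = √(L/L_☉) / (T/T_☉)² = √(5.09×10^4) / (6.462)²
       = 225.6 / 41.76 = 5.402.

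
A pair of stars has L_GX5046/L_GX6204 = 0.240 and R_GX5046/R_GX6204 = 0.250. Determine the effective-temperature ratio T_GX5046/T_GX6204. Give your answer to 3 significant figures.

1.40

L ∝ R²T⁴ gives T ∝ (L/R²)^(1/4), so
T_GX5046/T_GX6204 = (0.240 / 0.250²)^(1/4) = (3.840)^(1/4) = 1.400.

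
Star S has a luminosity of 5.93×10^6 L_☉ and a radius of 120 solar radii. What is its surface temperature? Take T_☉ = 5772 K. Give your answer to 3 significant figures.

T/T_☉ = (L/L_☉)^(1/4) / (R/R_☉)^(1/2)
T = 5772 × (5.93×10^6)^(1/4) / √(120) = 5772 × 49.35 / 10.95 = 2.600×10^4 K.

2.60×10^4 K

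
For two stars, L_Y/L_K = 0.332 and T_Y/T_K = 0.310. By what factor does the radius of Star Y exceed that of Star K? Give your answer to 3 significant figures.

L ∝ R²T⁴ gives R ∝ √L / T², so
R_Y/R_K = √(0.332) / (0.310)² = 0.5762 / 0.09610 = 5.996.

6.00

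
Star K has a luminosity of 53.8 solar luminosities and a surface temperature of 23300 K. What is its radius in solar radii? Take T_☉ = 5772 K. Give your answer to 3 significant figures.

0.450 solar radii

R/R_☉ = √(L/L_☉) / (T/T_☉)² = √(53.8) / (4.037)²
       = 7.335 / 16.30 = 0.4501.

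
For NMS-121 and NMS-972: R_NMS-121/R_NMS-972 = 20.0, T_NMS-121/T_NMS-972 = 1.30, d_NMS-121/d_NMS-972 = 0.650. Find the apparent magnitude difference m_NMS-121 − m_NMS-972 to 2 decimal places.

L_NMS-121/L_NMS-972 = (20.0)²(1.30)⁴ = 1142.
F_NMS-121/F_NMS-972 = (L_NMS-121/L_NMS-972)/(d_NMS-121/d_NMS-972)² = 1142/0.4225 = 2704.
m_NMS-121 − m_NMS-972 = −2.5 log₁₀(2704) = -8.58.

-8.58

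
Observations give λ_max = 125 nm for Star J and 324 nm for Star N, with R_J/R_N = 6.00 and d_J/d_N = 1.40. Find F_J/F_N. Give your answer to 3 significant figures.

Wien's law: T_J/T_N = λ_N/λ_J = 324/125 = 2.592.
L_J/L_N = (R_J/R_N)²(T_J/T_N)⁴ = (6.00)²(2.592)⁴ = 1625.
F_J/F_N = (L_J/L_N)/(d_J/d_N)² = 1625/(1.40)² = 829.1.

829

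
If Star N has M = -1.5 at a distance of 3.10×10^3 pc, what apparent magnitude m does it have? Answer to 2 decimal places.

m = M + 5 log₁₀(d/10 pc) = -1.5 + 5 log₁₀(3.10×10^3/10)
  = -1.5 + 5 × 2.491 = -1.5 + 12.46 = 10.96.

10.96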